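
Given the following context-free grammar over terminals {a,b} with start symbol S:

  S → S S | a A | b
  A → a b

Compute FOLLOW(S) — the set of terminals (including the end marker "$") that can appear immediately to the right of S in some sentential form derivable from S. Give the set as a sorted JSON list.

Compute FIRST by fixpoint:
[1]
  A via A→a b: +{a}
  S via S→a A: +{a}
  S via S→b: +{b}
  S: {a,b}  A: {a}
[2] done
  S: {a,b}  A: {a}

FOLLOW sets:
FOLLOW(S) := {$}
[1]
  S→S S: FOLLOW(S) ⊇ FIRST(S) = {a,b}; new: +{a,b}
  S→a A: FOLLOW(A) ⊇ FOLLOW(S) ⊇ {$,a,b}; new: +{$,a,b}
  S: {$,a,b}  A: {$,a,b}
[2] (no change)
  S: {$,a,b}  A: {$,a,b}

FOLLOW(S) = ["$", "a", "b"]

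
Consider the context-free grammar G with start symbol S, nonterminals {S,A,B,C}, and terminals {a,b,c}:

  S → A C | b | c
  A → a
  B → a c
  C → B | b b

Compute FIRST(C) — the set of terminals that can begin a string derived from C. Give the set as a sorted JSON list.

FIRST sets, iterate to fixpoint:
iter 1:
  A via A→a: +{a}
  B via B→a c: +{a}
  C via C→B: +{a}
  C via C→b b: +{b}
  S via S→A C: +{a}
  S via S→b: +{b}
  S via S→c: +{c}
  FIRST[S]={a,b,c}  FIRST[A]={a}  FIRST[B]={a}  FIRST[C]={a,b}
iter 2: — fixpoint
  FIRST[S]={a,b,c}  FIRST[A]={a}  FIRST[B]={a}  FIRST[C]={a,b}

FIRST(C) = ["a", "b"]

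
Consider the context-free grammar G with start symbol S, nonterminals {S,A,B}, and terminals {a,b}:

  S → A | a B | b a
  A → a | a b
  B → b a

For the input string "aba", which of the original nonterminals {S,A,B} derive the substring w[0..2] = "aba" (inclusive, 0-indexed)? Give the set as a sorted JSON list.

Convert to CNF:
  S -> T0 B | T0 T1 | T1 T0 | a
  A -> T0 T1 | a
  B -> T1 T0
  T0 -> a
  T1 -> b

CYK fill — only the sub-triangle for w[0..2]:
  cell(0,0) a: {A,S,T0}  orig:{A,S}
  cell(1,1) b: {T1}  orig:{}
  cell(2,2) a: {A,S,T0}  orig:{A,S}
  cell(0,1) ab: {A,S}
  cell(1,2) ba: {B,S}
  cell(0,2) aba: {S}

Original NTs in T[0,2] deriving "aba": ["S"]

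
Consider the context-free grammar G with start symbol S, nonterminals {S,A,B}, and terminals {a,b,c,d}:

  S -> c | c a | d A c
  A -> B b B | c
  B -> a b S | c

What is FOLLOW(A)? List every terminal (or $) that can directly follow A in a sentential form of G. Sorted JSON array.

Compute FIRST by fixpoint:
iter 1:
  A via A→c: +{c}
  B via B→a b S: +{a}
  B via B→c: +{c}
  S via S→c: +{c}
  S via S→d A c: +{d}
  FIRST(S)={c,d}  FIRST(A)={c}  FIRST(B)={a,c}
iter 2:
  A via A→B b B: +{a}
  FIRST(S)={c,d}  FIRST(A)={a,c}  FIRST(B)={a,c}
iter 3: (stable)
  FIRST(S)={c,d}  FIRST(A)={a,c}  FIRST(B)={a,c}

Compute FOLLOW by fixpoint:
initialize: $ ∈ FOLLOW(S)
pass 1:
  A→B b B: FOLLOW(B) ⊇ FIRST(b) = {b}; new: +{b}
  B→a b S: FOLLOW(S) ⊇ FOLLOW(B) ⊇ {b}; new: +{b}
  S→d A c: FOLLOW(A) ⊇ FIRST(c) = {c}; new: +{c}
  FOLLOW[S]={$,b}  FOLLOW[A]={c}  FOLLOW[B]={b}
pass 2:
  A→B b B: FOLLOW(B) ⊇ FOLLOW(A) ⊇ {c}; new: +{c}
  B→a b S: FOLLOW(S) ⊇ FOLLOW(B) ⊇ {b,c}; new: +{c}
  FOLLOW[S]={$,b,c}  FOLLOW[A]={c}  FOLLOW[B]={b,c}
pass 3: (no change)
  FOLLOW[S]={$,b,c}  FOLLOW[A]={c}  FOLLOW[B]={b,c}

FOLLOW(A) = ["c"]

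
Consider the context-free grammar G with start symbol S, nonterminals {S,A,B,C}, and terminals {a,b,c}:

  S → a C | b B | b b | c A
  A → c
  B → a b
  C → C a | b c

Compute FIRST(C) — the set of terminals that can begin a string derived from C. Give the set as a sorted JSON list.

FIRST sets, iterate to fixpoint:
iter 1:
  A via A→c: +{c}
  B via B→a b: +{a}
  C via C→b c: +{b}
  S via S→a C: +{a}
  S via S→b B: +{b}
  S via S→c A: +{c}
  FIRST(S)={a,b,c}  FIRST(A)={c}  FIRST(B)={a}  FIRST(C)={b}
iter 2: (stable)
  FIRST(S)={a,b,c}  FIRST(A)={c}  FIRST(B)={a}  FIRST(C)={b}

FIRST(C) = ["b"]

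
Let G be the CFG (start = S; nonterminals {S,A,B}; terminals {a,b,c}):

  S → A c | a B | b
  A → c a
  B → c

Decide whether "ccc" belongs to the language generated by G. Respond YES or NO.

Convert to CNF:
  S -> A T0 | T1 B | b
  A -> T0 T1
  B -> c
  T0 -> c
  T1 -> a

Fill CYK table bottom-up:
  cell(0,0) c: {B,T0}  orig:{B}
  cell(1,1) c: {B,T0}  orig:{B}
  cell(2,2) c: {B,T0}  orig:{B}
  cell(0,1) cc: ∅
  cell(1,2) cc: ∅
  cell(0,2) ccc: ∅

S ∉ T[0,2] ⇒ NO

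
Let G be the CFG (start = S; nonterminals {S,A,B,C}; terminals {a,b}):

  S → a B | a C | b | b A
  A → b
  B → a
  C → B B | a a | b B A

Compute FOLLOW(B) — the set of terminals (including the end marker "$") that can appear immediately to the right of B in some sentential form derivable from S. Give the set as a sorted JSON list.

FIRST sets, iterate to fixpoint:
iter 1:
  A via A→b: +{b}
  B via B→a: +{a}
  C via C→B B: +{a}
  C via C→b B A: +{b}
  S via S→a B: +{a}
  S via S→b: +{b}
  FIRST(S)={a,b}  FIRST(A)={b}  FIRST(B)={a}  FIRST(C)={a,b}
iter 2: (no change)
  FIRST(S)={a,b}  FIRST(A)={b}  FIRST(B)={a}  FIRST(C)={a,b}

Compute FOLLOW by fixpoint:
initialize: $ ∈ FOLLOW(S)
iter 1:
  C→B B: FOLLOW(B) ⊇ FIRST(B) = {a}; new: +{a}
  C→b B A: FOLLOW(B) ⊇ FIRST(A) = {b}; new: +{b}
  S→a B: FOLLOW(B) ⊇ FOLLOW(S) ⊇ {$}; new: +{$}
  S→a C: FOLLOW(C) ⊇ FOLLOW(S) ⊇ {$}; new: +{$}
  S→b A: FOLLOW(A) ⊇ FOLLOW(S) ⊇ {$}; new: +{$}
  FOLLOW[S]={$}  FOLLOW[A]={$}  FOLLOW[B]={$,a,b}  FOLLOW[C]={$}
iter 2: (no change)
  FOLLOW[S]={$}  FOLLOW[A]={$}  FOLLOW[B]={$,a,b}  FOLLOW[C]={$}

FOLLOW(B) = ["$", "a", "b"]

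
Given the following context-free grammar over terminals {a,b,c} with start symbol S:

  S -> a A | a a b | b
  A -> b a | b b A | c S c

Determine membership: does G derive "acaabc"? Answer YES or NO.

Convert to CNF:
  S -> T1 A | T1 X5 | b
  A -> T0 T1 | T0 X3 | T2 X4
  T0 -> b
  T1 -> a
  T2 -> c
  X3 -> T0 A
  X4 -> S T2
  X5 -> T1 T0

Fill CYK table bottom-up:
  T[0,0] 'a' = {T1}  orig:{}
  T[1,1] 'c' = {T2}  orig:{}
  T[2,2] 'a' = {T1}  orig:{}
  T[3,3] 'a' = {T1}  orig:{}
  T[4,4] 'b' = {S,T0}  orig:{S}
  T[5,5] 'c' = {T2}  orig:{}
  T[0,1] 'ac' = ∅
  T[1,2] 'ca' = ∅
  T[2,3] 'aa' = ∅
  T[3,4] 'ab' = {X5}  orig:{}
  T[4,5] 'bc' = {X4}  orig:{}
  T[0,2] 'aca' = ∅
  T[1,3] 'caa' = ∅
  T[2,4] 'aab' = {S}
  T[3,5] 'abc' = ∅
  T[0,3] 'acaa' = ∅
  T[1,4] 'caab' = ∅
  T[2,5] 'aabc' = {X4}  orig:{}
  T[0,4] 'acaab' = ∅
  T[1,5] 'caabc' = {A}
  T[0,5] 'acaabc' = {S}

S ∈ T[0,5] ⇒ YES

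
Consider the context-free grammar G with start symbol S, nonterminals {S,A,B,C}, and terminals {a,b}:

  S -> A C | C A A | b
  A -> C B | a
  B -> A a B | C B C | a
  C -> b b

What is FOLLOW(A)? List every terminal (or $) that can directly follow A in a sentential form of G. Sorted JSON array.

FIRST iteration:
pass 1:
  A via A→a: +{a}
  B via B→A a B: +{a}
  C via C→b b: +{b}
  S via S→A C: +{a}
  S via S→C A A: +{b}
  FIRST[S]={a,b}  FIRST[A]={a}  FIRST[B]={a}  FIRST[C]={b}
pass 2:
  A via A→C B: +{b}
  B via B→A a B: +{b}
  FIRST[S]={a,b}  FIRST[A]={a,b}  FIRST[B]={a,b}  FIRST[C]={b}
pass 3: (stable)
  FIRST[S]={a,b}  FIRST[A]={a,b}  FIRST[B]={a,b}  FIRST[C]={b}

FOLLOW sets:
seed FOLLOW(S) with $
iter 1:
  A→C B: FOLLOW(C) ⊇ FIRST(B) = {a,b}; new: +{a,b}
  B→A a B: FOLLOW(A) ⊇ FIRST(a) = {a}; new: +{a}
  B→C B C: FOLLOW(B) ⊇ FIRST(C) = {b}; new: +{b}
  S→A C: FOLLOW(A) ⊇ FIRST(C) = {b}; new: +{b}
  S→A C: FOLLOW(C) ⊇ FOLLOW(S) ⊇ {$}; new: +{$}
  S→C A A: FOLLOW(A) ⊇ FOLLOW(S) ⊇ {$}; new: +{$}
  FOLLOW[S]={$}  FOLLOW[A]={$,a,b}  FOLLOW[B]={b}  FOLLOW[C]={$,a,b}
iter 2:
  A→C B: FOLLOW(B) ⊇ FOLLOW(A) ⊇ {$,a,b}; new: +{$,a}
  FOLLOW[S]={$}  FOLLOW[A]={$,a,b}  FOLLOW[B]={$,a,b}  FOLLOW[C]={$,a,b}
iter 3: (stable)
  FOLLOW[S]={$}  FOLLOW[A]={$,a,b}  FOLLOW[B]={$,a,b}  FOLLOW[C]={$,a,b}

FOLLOW(A) = ["$", "a", "b"]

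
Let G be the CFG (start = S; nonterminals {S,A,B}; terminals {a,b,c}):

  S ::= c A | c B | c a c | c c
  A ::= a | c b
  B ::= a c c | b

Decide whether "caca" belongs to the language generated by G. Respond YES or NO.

CNF form of G:
  S -> T0 A | T0 B | T0 T0 | T0 X4
  A -> T0 T1 | a
  B -> T2 X3 | b
  T0 -> c
  T1 -> b
  T2 -> a
  X3 -> T0 T0
  X4 -> T2 T0

CYK fill:
  T[0,0] 'c' = {T0}  orig:{}
  T[1,1] 'a' = {A,T2}  orig:{A}
  T[2,2] 'c' = {T0}  orig:{}
  T[3,3] 'a' = {A,T2}  orig:{A}
  T[0,1] 'ca' = {S}
  T[1,2] 'ac' = {X4}  orig:{}
  T[2,3] 'ca' = {S}
  T[0,2] 'cac' = {S}
  T[1,3] 'aca' = ∅
  T[0,3] 'caca' = ∅

S ∉ T[0,3] ⇒ NO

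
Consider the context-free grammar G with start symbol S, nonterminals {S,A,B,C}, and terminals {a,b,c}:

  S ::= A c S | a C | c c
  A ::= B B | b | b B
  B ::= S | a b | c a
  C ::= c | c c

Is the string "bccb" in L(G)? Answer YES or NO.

Convert to CNF:
  S -> A X4 | T1 T1 | T2 C
  A -> B B | T0 B | b
  B -> A X3 | T1 T1 | T1 T2 | T2 C | T2 T0
  C -> T1 T1 | c
  T0 -> b
  T1 -> c
  T2 -> a
  X3 -> T1 S
  X4 -> T1 S

Fill CYK table bottom-up:
  [0..0]={A,T0}  "b"  orig:{A}
  [1..1]={C,T1}  "c"  orig:{C}
  [2..2]={C,T1}  "c"  orig:{C}
  [3..3]={A,T0}  "b"  orig:{A}
  [0..1]=∅  "bc"
  [1..2]={B,C,S}  "cc"
  [2..3]=∅  "cb"
  [0..2]={A}  "bcc"
  [1..3]=∅  "ccb"
  [0..3]=∅  "bccb"

S ∉ T[0,3] ⇒ NO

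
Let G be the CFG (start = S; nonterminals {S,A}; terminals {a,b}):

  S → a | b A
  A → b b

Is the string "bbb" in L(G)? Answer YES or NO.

Convert to CNF:
  S -> T0 A | a
  A -> T0 T0
  T0 -> b

Fill CYK table bottom-up:
  T[0,0] 'b' = {T0}  orig:{}
  T[1,1] 'b' = {T0}  orig:{}
  T[2,2] 'b' = {T0}  orig:{}
  T[0,1] 'bb' = {A}
  T[1,2] 'bb' = {A}
  T[0,2] 'bbb' = {S}

S ∈ T[0,2] ⇒ YES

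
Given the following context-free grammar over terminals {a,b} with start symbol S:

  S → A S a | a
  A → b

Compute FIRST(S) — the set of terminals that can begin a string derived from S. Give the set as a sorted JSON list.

Compute FIRST by fixpoint:
iter 1:
  A via A→b: +{b}
  S via S→A S a: +{b}
  S via S→a: +{a}
  FIRST(S)={a,b}  FIRST(A)={b}
iter 2: — fixpoint
  FIRST(S)={a,b}  FIRST(A)={b}

FIRST(S) = ["a", "b"]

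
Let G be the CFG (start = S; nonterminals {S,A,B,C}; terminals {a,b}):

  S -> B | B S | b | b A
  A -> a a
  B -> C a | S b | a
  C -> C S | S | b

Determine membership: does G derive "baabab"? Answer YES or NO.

Convert to CNF:
  S -> B S | C T0 | S T1 | T1 A | a | b
  A -> T0 T0
  B -> C T0 | S T1 | a
  C -> B S | C S | C T0 | S T1 | T1 A | a | b
  T0 -> a
  T1 -> b

Fill CYK table bottom-up:
  [0..0]={C,S,T1}  "b"  orig:{C,S}
  [1..1]={B,C,S,T0}  "a"  orig:{B,C,S}
  [2..2]={B,C,S,T0}  "a"  orig:{B,C,S}
  [3..3]={C,S,T1}  "b"  orig:{C,S}
  [4..4]={B,C,S,T0}  "a"  orig:{B,C,S}
  [5..5]={C,S,T1}  "b"  orig:{C,S}
  [0..1]={B,C,S}  "ba"
  [1..2]={A,B,C,S}  "aa"
  [2..3]={B,C,S}  "ab"
  [3..4]={B,C,S}  "ba"
  [4..5]={B,C,S}  "ab"
  [0..2]={B,C,S}  "baa"
  [1..3]={B,C,S}  "aab"
  [2..4]={B,C,S}  "aba"
  [3..5]={B,C,S}  "bab"
  [0..3]={B,C,S}  "baab"
  [1..4]={B,C,S}  "aaba"
  [2..5]={B,C,S}  "abab"
  [0..4]={B,C,S}  "baaba"
  [1..5]={B,C,S}  "aabab"
  [0..5]={B,C,S}  "baabab"

S ∈ T[0,5] ⇒ YES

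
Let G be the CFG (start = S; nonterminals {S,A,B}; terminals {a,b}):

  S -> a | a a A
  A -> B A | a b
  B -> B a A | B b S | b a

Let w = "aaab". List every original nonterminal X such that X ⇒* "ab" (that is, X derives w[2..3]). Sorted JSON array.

Convert to CNF:
  S -> T0 X4 | a
  A -> B A | T0 T1
  B -> B X2 | B X3 | T1 T0
  T0 -> a
  T1 -> b
  X2 -> T0 A
  X3 -> T1 S
  X4 -> T0 A

CYK fill (cells [i..j] with 2 ≤ i ≤ j ≤ 3 only):
  T[2,2] 'a' = {S,T0}  orig:{S}
  T[3,3] 'b' = {T1}  orig:{}
  T[2,3] 'ab' = {A}

Original NTs in T[2,3] deriving "ab": ["A"]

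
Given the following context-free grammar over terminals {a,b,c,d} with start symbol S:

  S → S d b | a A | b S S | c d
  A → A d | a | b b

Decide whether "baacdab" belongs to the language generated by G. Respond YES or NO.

CNF form of G:
  S -> S X4 | T1 X5 | T2 A | T3 T0
  A -> A T0 | T1 T1 | a
  T0 -> d
  T1 -> b
  T2 -> a
  T3 -> c
  X4 -> T0 T1
  X5 -> S S

Fill CYK table bottom-up:
  cell(0,0) b: {T1}  orig:{}
  cell(1,1) a: {A,T2}  orig:{A}
  cell(2,2) a: {A,T2}  orig:{A}
  cell(3,3) c: {T3}  orig:{}
  cell(4,4) d: {T0}  orig:{}
  cell(5,5) a: {A,T2}  orig:{A}
  cell(6,6) b: {T1}  orig:{}
  cell(0,1) ba: ∅
  cell(1,2) aa: {S}
  cell(2,3) ac: ∅
  cell(3,4) cd: {S}
  cell(4,5) da: ∅
  cell(5,6) ab: ∅
  cell(0,2) baa: ∅
  cell(1,3) aac: ∅
  cell(2,4) acd: ∅
  cell(3,5) cda: ∅
  cell(4,6) dab: ∅
  cell(0,3) baac: ∅
  cell(1,4) aacd: {X5}  orig:{}
  cell(2,5) acda: ∅
  cell(3,6) cdab: ∅
  cell(0,4) baacd: {S}
  cell(1,5) aacda: ∅
  cell(2,6) acdab: ∅
  cell(0,5) baacda: ∅
  cell(1,6) aacdab: ∅
  cell(0,6) baacdab: ∅

S ∉ T[0,6] ⇒ NO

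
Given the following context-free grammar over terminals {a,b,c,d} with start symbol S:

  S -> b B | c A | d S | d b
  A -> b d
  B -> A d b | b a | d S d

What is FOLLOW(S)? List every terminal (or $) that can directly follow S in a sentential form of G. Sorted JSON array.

FIRST sets, iterate to fixpoint:
[1]
  A via A→b d: +{b}
  B via B→A d b: +{b}
  B via B→d S d: +{d}
  S via S→b B: +{b}
  S via S→c A: +{c}
  S via S→d S: +{d}
  FIRST[S]={b,c,d}  FIRST[A]={b}  FIRST[B]={b,d}
[2] (no change)
  FIRST[S]={b,c,d}  FIRST[A]={b}  FIRST[B]={b,d}

FOLLOW sets:
initialize: $ ∈ FOLLOW(S)
round 1:
  B→A d b: FOLLOW(A) ⊇ FIRST(d) = {d}; new: +{d}
  B→d S d: FOLLOW(S) ⊇ FIRST(d) = {d}; new: +{d}
  S→b B: FOLLOW(B) ⊇ FOLLOW(S) ⊇ {$,d}; new: +{$,d}
  S→c A: FOLLOW(A) ⊇ FOLLOW(S) ⊇ {$,d}; new: +{$}
  FOLLOW[S]={$,d}  FOLLOW[A]={$,d}  FOLLOW[B]={$,d}
round 2: (stable)
  FOLLOW[S]={$,d}  FOLLOW[A]={$,d}  FOLLOW[B]={$,d}

FOLLOW(S) = ["$", "d"]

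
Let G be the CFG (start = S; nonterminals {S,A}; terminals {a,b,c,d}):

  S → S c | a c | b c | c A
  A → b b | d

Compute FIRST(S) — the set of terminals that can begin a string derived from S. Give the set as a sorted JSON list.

FIRST iteration:
[1]
  A via A→b b: +{b}
  A via A→d: +{d}
  S via S→a c: +{a}
  S via S→b c: +{b}
  S via S→c A: +{c}
  S: {a,b,c}  A: {b,d}
[2] done
  S: {a,b,c}  A: {b,d}

FIRST(S) = ["a", "b", "c"]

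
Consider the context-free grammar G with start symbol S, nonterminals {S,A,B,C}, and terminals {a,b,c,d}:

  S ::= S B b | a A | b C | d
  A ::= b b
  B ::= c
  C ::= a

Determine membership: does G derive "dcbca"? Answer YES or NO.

CNF form of G:
  S -> S X2 | T0 C | T1 A | d
  A -> T0 T0
  B -> c
  C -> a
  T0 -> b
  T1 -> a
  X2 -> B T0

Fill CYK table bottom-up:
  T[0,0] 'd' = {S}
  T[1,1] 'c' = {B}
  T[2,2] 'b' = {T0}  orig:{}
  T[3,3] 'c' = {B}
  T[4,4] 'a' = {C,T1}  orig:{C}
  T[0,1] 'dc' = ∅
  T[1,2] 'cb' = {X2}  orig:{}
  T[2,3] 'bc' = ∅
  T[3,4] 'ca' = ∅
  T[0,2] 'dcb' = {S}
  T[1,3] 'cbc' = ∅
  T[2,4] 'bca' = ∅
  T[0,3] 'dcbc' = ∅
  T[1,4] 'cbca' = ∅
  T[0,4] 'dcbca' = ∅

S ∉ T[0,4] ⇒ NO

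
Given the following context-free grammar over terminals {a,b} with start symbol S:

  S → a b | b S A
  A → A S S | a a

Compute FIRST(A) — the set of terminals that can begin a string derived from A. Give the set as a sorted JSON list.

Compute FIRST by fixpoint:
iter 1:
  A via A→a a: +{a}
  S via S→a b: +{a}
  S via S→b S A: +{b}
  S: {a,b}  A: {a}
iter 2: — fixpoint
  S: {a,b}  A: {a}

FIRST(A) = ["a"]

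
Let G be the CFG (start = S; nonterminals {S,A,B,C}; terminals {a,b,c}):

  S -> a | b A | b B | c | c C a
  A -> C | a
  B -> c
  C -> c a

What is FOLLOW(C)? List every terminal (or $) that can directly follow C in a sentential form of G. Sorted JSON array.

FIRST sets, iterate to fixpoint:
pass 1:
  A via A→a: +{a}
  B via B→c: +{c}
  C via C→c a: +{c}
  S via S→a: +{a}
  S via S→b A: +{b}
  S via S→c: +{c}
  S: {a,b,c}  A: {a}  B: {c}  C: {c}
pass 2:
  A via A→C: +{c}
  S: {a,b,c}  A: {a,c}  B: {c}  C: {c}
pass 3: (stable)
  S: {a,b,c}  A: {a,c}  B: {c}  C: {c}

FOLLOW iteration:
seed FOLLOW(S) with $
[1]
  S→b A: FOLLOW(A) ⊇ FOLLOW(S) ⊇ {$}; new: +{$}
  S→b B: FOLLOW(B) ⊇ FOLLOW(S) ⊇ {$}; new: +{$}
  S→c C a: FOLLOW(C) ⊇ FIRST(a) = {a}; new: +{a}
  FOLLOW[S]={$}  FOLLOW[A]={$}  FOLLOW[B]={$}  FOLLOW[C]={a}
[2]
  A→C: FOLLOW(C) ⊇ FOLLOW(A) ⊇ {$}; new: +{$}
  FOLLOW[S]={$}  FOLLOW[A]={$}  FOLLOW[B]={$}  FOLLOW[C]={$,a}
[3] (stable)
  FOLLOW[S]={$}  FOLLOW[A]={$}  FOLLOW[B]={$}  FOLLOW[C]={$,a}

FOLLOW(C) = ["$", "a"]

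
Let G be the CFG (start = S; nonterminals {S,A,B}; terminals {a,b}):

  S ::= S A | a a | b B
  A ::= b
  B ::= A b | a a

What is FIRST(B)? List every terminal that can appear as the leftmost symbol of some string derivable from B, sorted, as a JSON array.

FIRST iteration:
[1]
  A via A→b: +{b}
  B via B→A b: +{b}
  B via B→a a: +{a}
  S via S→a a: +{a}
  S via S→b B: +{b}
  FIRST[S]={a,b}  FIRST[A]={b}  FIRST[B]={a,b}
[2] — fixpoint
  FIRST[S]={a,b}  FIRST[A]={b}  FIRST[B]={a,b}

FIRST(B) = ["a", "b"]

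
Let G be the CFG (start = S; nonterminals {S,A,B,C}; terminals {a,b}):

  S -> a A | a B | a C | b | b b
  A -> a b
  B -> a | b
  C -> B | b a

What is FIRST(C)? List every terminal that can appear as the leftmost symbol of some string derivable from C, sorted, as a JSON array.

Compute FIRST by fixpoint:
iter 1:
  A via A→a b: +{a}
  B via B→a: +{a}
  B via B→b: +{b}
  C via C→B: +{a,b}
  S via S→a A: +{a}
  S via S→b: +{b}
  FIRST[S]={a,b}  FIRST[A]={a}  FIRST[B]={a,b}  FIRST[C]={a,b}
iter 2: (no change)
  FIRST[S]={a,b}  FIRST[A]={a}  FIRST[B]={a,b}  FIRST[C]={a,b}

FIRST(C) = ["a", "b"]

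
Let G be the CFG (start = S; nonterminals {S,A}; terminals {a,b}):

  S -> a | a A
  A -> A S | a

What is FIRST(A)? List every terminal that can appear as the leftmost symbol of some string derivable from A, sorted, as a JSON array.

Compute FIRST by fixpoint:
round 1:
  A via A→a: +{a}
  S via S→a: +{a}
  FIRST[S]={a}  FIRST[A]={a}
round 2: (no change)
  FIRST[S]={a}  FIRST[A]={a}

FIRST(A) = ["a"]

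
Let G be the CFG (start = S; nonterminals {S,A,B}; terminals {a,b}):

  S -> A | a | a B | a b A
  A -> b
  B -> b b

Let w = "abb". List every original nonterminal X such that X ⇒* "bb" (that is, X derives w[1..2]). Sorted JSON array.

Convert to CNF:
  S -> T1 B | T1 X2 | a | b
  A -> b
  B -> T0 T0
  T0 -> b
  T1 -> a
  X2 -> T0 A

CYK table (by increasing span), restricted to cells inside w[1..2]:
  cell(1,1) b: {A,S,T0}  orig:{A,S}
  cell(2,2) b: {A,S,T0}  orig:{A,S}
  cell(1,2) bb: {B,X2}  orig:{B}

Original NTs in T[1,2] deriving "bb": ["B"]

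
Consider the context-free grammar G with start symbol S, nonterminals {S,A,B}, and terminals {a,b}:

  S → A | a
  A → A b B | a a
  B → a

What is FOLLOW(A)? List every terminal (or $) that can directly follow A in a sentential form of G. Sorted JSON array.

Compute FIRST by fixpoint:
iter 1:
  A via A→a a: +{a}
  B via B→a: +{a}
  S via S→A: +{a}
  FIRST(S)={a}  FIRST(A)={a}  FIRST(B)={a}
iter 2: — fixpoint
  FIRST(S)={a}  FIRST(A)={a}  FIRST(B)={a}

Compute FOLLOW by fixpoint:
initialize: $ ∈ FOLLOW(S)
pass 1:
  A→A b B: FOLLOW(A) ⊇ FIRST(b) = {b}; new: +{b}
  A→A b B: FOLLOW(B) ⊇ FOLLOW(A) ⊇ {b}; new: +{b}
  S→A: FOLLOW(A) ⊇ FOLLOW(S) ⊇ {$}; new: +{$}
  FOLLOW(S)={$}  FOLLOW(A)={$,b}  FOLLOW(B)={b}
pass 2:
  A→A b B: FOLLOW(B) ⊇ FOLLOW(A) ⊇ {$,b}; new: +{$}
  FOLLOW(S)={$}  FOLLOW(A)={$,b}  FOLLOW(B)={$,b}
pass 3: done
  FOLLOW(S)={$}  FOLLOW(A)={$,b}  FOLLOW(B)={$,b}

FOLLOW(A) = ["$", "b"]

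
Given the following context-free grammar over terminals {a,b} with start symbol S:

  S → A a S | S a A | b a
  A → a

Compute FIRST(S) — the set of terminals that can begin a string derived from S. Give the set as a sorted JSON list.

FIRST iteration:
round 1:
  A via A→a: +{a}
  S via S→A a S: +{a}
  S via S→b a: +{b}
  FIRST(S)={a,b}  FIRST(A)={a}
round 2: — fixpoint
  FIRST(S)={a,b}  FIRST(A)={a}

FIRST(S) = ["a", "b"]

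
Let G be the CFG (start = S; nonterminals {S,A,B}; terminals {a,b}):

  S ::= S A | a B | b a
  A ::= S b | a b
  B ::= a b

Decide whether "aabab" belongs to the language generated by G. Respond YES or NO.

CNF form of G:
  S -> S A | T0 T1 | T1 B
  A -> S T0 | T1 T0
  B -> T1 T0
  T0 -> b
  T1 -> a

CYK fill:
  T[0,0] 'a' = {T1}  orig:{}
  T[1,1] 'a' = {T1}  orig:{}
  T[2,2] 'b' = {T0}  orig:{}
  T[3,3] 'a' = {T1}  orig:{}
  T[4,4] 'b' = {T0}  orig:{}
  T[0,1] 'aa' = ∅
  T[1,2] 'ab' = {A,B}
  T[2,3] 'ba' = {S}
  T[3,4] 'ab' = {A,B}
  T[0,2] 'aab' = {S}
  T[1,3] 'aba' = ∅
  T[2,4] 'bab' = {A}
  T[0,3] 'aaba' = ∅
  T[1,4] 'abab' = ∅
  T[0,4] 'aabab' = {S}

S ∈ T[0,4] ⇒ YES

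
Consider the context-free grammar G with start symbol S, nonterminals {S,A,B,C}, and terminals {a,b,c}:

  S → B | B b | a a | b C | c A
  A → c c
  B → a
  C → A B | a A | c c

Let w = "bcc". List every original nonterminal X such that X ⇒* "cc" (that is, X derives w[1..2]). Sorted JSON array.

CNF form of G:
  S -> B T2 | T0 A | T1 T1 | T2 C | a
  A -> T0 T0
  B -> a
  C -> A B | T0 T0 | T1 A
  T0 -> c
  T1 -> a
  T2 -> b

Fill CYK table bottom-up — only the sub-triangle for w[1..2]:
  T[1,1] 'c' = {T0}  orig:{}
  T[2,2] 'c' = {T0}  orig:{}
  T[1,2] 'cc' = {A,C}

Original NTs in T[1,2] deriving "cc": ["A", "C"]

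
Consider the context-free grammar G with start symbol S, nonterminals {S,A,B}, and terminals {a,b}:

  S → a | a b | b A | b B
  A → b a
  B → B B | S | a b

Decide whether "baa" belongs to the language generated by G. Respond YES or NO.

Convert to CNF:
  S -> T0 A | T0 B | T1 T0 | a
  A -> T0 T1
  B -> B B | T0 A | T0 B | T1 T0 | a
  T0 -> b
  T1 -> a

CYK fill:
  T[0,0] 'b' = {T0}  orig:{}
  T[1,1] 'a' = {B,S,T1}  orig:{B,S}
  T[2,2] 'a' = {B,S,T1}  orig:{B,S}
  T[0,1] 'ba' = {A,B,S}
  T[1,2] 'aa' = {B}
  T[0,2] 'baa' = {B,S}

S ∈ T[0,2] ⇒ YES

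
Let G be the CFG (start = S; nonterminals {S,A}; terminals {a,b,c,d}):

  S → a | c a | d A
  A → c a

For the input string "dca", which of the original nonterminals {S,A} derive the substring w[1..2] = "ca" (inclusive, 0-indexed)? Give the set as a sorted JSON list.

Convert to CNF:
  S -> T0 T1 | T2 A | a
  A -> T0 T1
  T0 -> c
  T1 -> a
  T2 -> d

Fill CYK table bottom-up (cells [i..j] with 1 ≤ i ≤ j ≤ 2 only):
  cell(1,1) c: {T0}  orig:{}
  cell(2,2) a: {S,T1}  orig:{S}
  cell(1,2) ca: {A,S}

Original NTs in T[1,2] deriving "ca": ["A", "S"]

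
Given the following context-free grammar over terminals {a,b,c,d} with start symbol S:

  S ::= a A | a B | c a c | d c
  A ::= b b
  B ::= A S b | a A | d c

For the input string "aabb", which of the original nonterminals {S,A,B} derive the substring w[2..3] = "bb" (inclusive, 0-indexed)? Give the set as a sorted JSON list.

Convert to CNF:
  S -> T1 A | T1 B | T2 T3 | T3 X5
  A -> T0 T0
  B -> A X4 | T1 A | T2 T3
  T0 -> b
  T1 -> a
  T2 -> d
  T3 -> c
  X4 -> S T0
  X5 -> T1 T3

CYK fill, restricted to cells inside w[2..3]:
  cell(2,2) b: {T0}  orig:{}
  cell(3,3) b: {T0}  orig:{}
  cell(2,3) bb: {A}

Original NTs in T[2,3] deriving "bb": ["A"]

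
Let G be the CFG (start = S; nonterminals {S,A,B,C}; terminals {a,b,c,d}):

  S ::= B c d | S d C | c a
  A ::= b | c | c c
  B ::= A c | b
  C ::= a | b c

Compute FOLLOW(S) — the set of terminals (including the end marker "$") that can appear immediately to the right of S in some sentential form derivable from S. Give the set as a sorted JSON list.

Compute FIRST by fixpoint:
round 1:
  A via A→b: +{b}
  A via A→c: +{c}
  B via B→A c: +{b,c}
  C via C→a: +{a}
  C via C→b c: +{b}
  S via S→B c d: +{b,c}
  FIRST[S]={b,c}  FIRST[A]={b,c}  FIRST[B]={b,c}  FIRST[C]={a,b}
round 2: — fixpoint
  FIRST[S]={b,c}  FIRST[A]={b,c}  FIRST[B]={b,c}  FIRST[C]={a,b}

FOLLOW sets:
seed FOLLOW(S) with $
[1]
  B→A c: FOLLOW(A) ⊇ FIRST(c) = {c}; new: +{c}
  S→B c d: FOLLOW(B) ⊇ FIRST(c) = {c}; new: +{c}
  S→S d C: FOLLOW(S) ⊇ FIRST(d) = {d}; new: +{d}
  S→S d C: FOLLOW(C) ⊇ FOLLOW(S) ⊇ {$,d}; new: +{$,d}
  FOLLOW[S]={$,d}  FOLLOW[A]={c}  FOLLOW[B]={c}  FOLLOW[C]={$,d}
[2] done
  FOLLOW[S]={$,d}  FOLLOW[A]={c}  FOLLOW[B]={c}  FOLLOW[C]={$,d}

FOLLOW(S) = ["$", "d"]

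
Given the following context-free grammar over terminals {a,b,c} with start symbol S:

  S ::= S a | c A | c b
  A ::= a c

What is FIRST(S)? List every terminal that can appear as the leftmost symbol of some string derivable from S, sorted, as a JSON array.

Compute FIRST by fixpoint:
round 1:
  A via A→a c: +{a}
  S via S→c A: +{c}
  FIRST(S)={c}  FIRST(A)={a}
round 2: done
  FIRST(S)={c}  FIRST(A)={a}

FIRST(S) = ["c"]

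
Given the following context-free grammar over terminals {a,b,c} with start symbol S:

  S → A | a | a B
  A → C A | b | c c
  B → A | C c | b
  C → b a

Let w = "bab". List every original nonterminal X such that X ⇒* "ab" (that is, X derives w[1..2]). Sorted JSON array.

CNF form of G:
  S -> C A | T0 T0 | T2 B | a | b
  A -> C A | T0 T0 | b
  B -> C A | C T0 | T0 T0 | b
  C -> T1 T2
  T0 -> c
  T1 -> b
  T2 -> a

CYK fill (cells [i..j] with 1 ≤ i ≤ j ≤ 2 only):
  [1..1]={S,T2}  "a"  orig:{S}
  [2..2]={A,B,S,T1}  "b"  orig:{A,B,S}
  [1..2]={S}  "ab"

Original NTs in T[1,2] deriving "ab": ["S"]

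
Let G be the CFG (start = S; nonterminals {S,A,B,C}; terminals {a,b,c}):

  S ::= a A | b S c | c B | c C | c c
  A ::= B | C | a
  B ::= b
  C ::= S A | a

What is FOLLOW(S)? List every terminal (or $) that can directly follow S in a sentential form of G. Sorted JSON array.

Compute FIRST by fixpoint:
[1]
  A via A→a: +{a}
  B via B→b: +{b}
  C via C→a: +{a}
  S via S→a A: +{a}
  S via S→b S c: +{b}
  S via S→c B: +{c}
  FIRST[S]={a,b,c}  FIRST[A]={a}  FIRST[B]={b}  FIRST[C]={a}
[2]
  A via A→B: +{b}
  C via C→S A: +{b,c}
  FIRST[S]={a,b,c}  FIRST[A]={a,b}  FIRST[B]={b}  FIRST[C]={a,b,c}
[3]
  A via A→C: +{c}
  FIRST[S]={a,b,c}  FIRST[A]={a,b,c}  FIRST[B]={b}  FIRST[C]={a,b,c}
[4] (no change)
  FIRST[S]={a,b,c}  FIRST[A]={a,b,c}  FIRST[B]={b}  FIRST[C]={a,b,c}

Compute FOLLOW by fixpoint:
initialize: $ ∈ FOLLOW(S)
iter 1:
  C→S A: FOLLOW(S) ⊇ FIRST(A) = {a,b,c}; new: +{a,b,c}
  S→a A: FOLLOW(A) ⊇ FOLLOW(S) ⊇ {$,a,b,c}; new: +{$,a,b,c}
  S→c B: FOLLOW(B) ⊇ FOLLOW(S) ⊇ {$,a,b,c}; new: +{$,a,b,c}
  S→c C: FOLLOW(C) ⊇ FOLLOW(S) ⊇ {$,a,b,c}; new: +{$,a,b,c}
  FOLLOW[S]={$,a,b,c}  FOLLOW[A]={$,a,b,c}  FOLLOW[B]={$,a,b,c}  FOLLOW[C]={$,a,b,c}
iter 2: (no change)
  FOLLOW[S]={$,a,b,c}  FOLLOW[A]={$,a,b,c}  FOLLOW[B]={$,a,b,c}  FOLLOW[C]={$,a,b,c}

FOLLOW(S) = ["$", "a", "b", "c"]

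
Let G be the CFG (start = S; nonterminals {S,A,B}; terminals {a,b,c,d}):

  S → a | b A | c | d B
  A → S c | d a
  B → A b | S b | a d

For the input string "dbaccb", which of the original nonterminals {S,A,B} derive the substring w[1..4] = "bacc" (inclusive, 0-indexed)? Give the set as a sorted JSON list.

Convert to CNF:
  S -> T1 B | T3 A | a | c
  A -> S T0 | T1 T2
  B -> A T3 | S T3 | T2 T1
  T0 -> c
  T1 -> d
  T2 -> a
  T3 -> b

CYK fill — only the sub-triangle for w[1..4]:
  T[1,1] 'b' = {T3}  orig:{}
  T[2,2] 'a' = {S,T2}  orig:{S}
  T[3,3] 'c' = {S,T0}  orig:{S}
  T[4,4] 'c' = {S,T0}  orig:{S}
  T[1,2] 'ba' = ∅
  T[2,3] 'ac' = {A}
  T[3,4] 'cc' = {A}
  T[1,3] 'bac' = {S}
  T[2,4] 'acc' = ∅
  T[1,4] 'bacc' = {A}

Original NTs in T[1,4] deriving "bacc": ["A"]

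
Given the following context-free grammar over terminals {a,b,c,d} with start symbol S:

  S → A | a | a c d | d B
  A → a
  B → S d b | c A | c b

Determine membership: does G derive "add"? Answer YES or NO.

Convert to CNF:
  S -> T0 B | T3 X5 | a
  A -> a
  B -> S X4 | T2 A | T2 T1
  T0 -> d
  T1 -> b
  T2 -> c
  T3 -> a
  X4 -> T0 T1
  X5 -> T2 T0

CYK fill:
  [0..0]={A,S,T3}  "a"  orig:{A,S}
  [1..1]={T0}  "d"  orig:{}
  [2..2]={T0}  "d"  orig:{}
  [0..1]=∅  "ad"
  [1..2]=∅  "dd"
  [0..2]=∅  "add"

S ∉ T[0,2] ⇒ NO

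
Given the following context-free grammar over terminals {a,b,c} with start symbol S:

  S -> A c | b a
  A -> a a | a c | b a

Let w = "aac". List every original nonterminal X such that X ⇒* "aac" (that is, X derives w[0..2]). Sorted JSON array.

CNF form of G:
  S -> A T1 | T2 T0
  A -> T0 T0 | T0 T1 | T2 T0
  T0 -> a
  T1 -> c
  T2 -> b

CYK table (by increasing span) — only the sub-triangle for w[0..2]:
  [0..0]={T0}  "a"  orig:{}
  [1..1]={T0}  "a"  orig:{}
  [2..2]={T1}  "c"  orig:{}
  [0..1]={A}  "aa"
  [1..2]={A}  "ac"
  [0..2]={S}  "aac"

Original NTs in T[0,2] deriving "aac": ["S"]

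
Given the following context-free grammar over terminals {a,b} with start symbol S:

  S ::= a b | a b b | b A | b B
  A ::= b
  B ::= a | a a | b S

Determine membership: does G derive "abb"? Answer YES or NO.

CNF form of G:
  S -> T0 T1 | T0 X2 | T1 A | T1 B
  A -> b
  B -> T0 T0 | T1 S | a
  T0 -> a
  T1 -> b
  X2 -> T1 T1

CYK table (by increasing span):
  [0..0]={B,T0}  "a"  orig:{B}
  [1..1]={A,T1}  "b"  orig:{A}
  [2..2]={A,T1}  "b"  orig:{A}
  [0..1]={S}  "ab"
  [1..2]={S,X2}  "bb"  orig:{S}
  [0..2]={S}  "abb"

S ∈ T[0,2] ⇒ YES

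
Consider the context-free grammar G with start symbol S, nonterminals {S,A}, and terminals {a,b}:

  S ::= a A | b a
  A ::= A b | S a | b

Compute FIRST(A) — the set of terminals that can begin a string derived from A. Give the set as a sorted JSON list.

Compute FIRST by fixpoint:
[1]
  A via A→b: +{b}
  S via S→a A: +{a}
  S via S→b a: +{b}
  S: {a,b}  A: {b}
[2]
  A via A→S a: +{a}
  S: {a,b}  A: {a,b}
[3] — fixpoint
  S: {a,b}  A: {a,b}

FIRST(A) = ["a", "b"]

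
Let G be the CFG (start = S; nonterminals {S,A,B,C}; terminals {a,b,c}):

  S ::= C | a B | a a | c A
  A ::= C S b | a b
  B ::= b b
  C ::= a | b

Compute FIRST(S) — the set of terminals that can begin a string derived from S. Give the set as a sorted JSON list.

Compute FIRST by fixpoint:
iter 1:
  A via A→a b: +{a}
  B via B→b b: +{b}
  C via C→a: +{a}
  C via C→b: +{b}
  S via S→C: +{a,b}
  S via S→c A: +{c}
  S: {a,b,c}  A: {a}  B: {b}  C: {a,b}
iter 2:
  A via A→C S b: +{b}
  S: {a,b,c}  A: {a,b}  B: {b}  C: {a,b}
iter 3: — fixpoint
  S: {a,b,c}  A: {a,b}  B: {b}  C: {a,b}

FIRST(S) = ["a", "b", "c"]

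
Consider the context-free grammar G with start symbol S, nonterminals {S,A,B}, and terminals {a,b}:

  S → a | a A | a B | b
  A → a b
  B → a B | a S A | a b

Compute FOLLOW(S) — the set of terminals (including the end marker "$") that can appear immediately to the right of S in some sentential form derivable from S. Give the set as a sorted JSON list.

FIRST sets, iterate to fixpoint:
[1]
  A via A→a b: +{a}
  B via B→a B: +{a}
  S via S→a: +{a}
  S via S→b: +{b}
  FIRST(S)={a,b}  FIRST(A)={a}  FIRST(B)={a}
[2] done
  FIRST(S)={a,b}  FIRST(A)={a}  FIRST(B)={a}

Compute FOLLOW by fixpoint:
FOLLOW(S) := {$}
round 1:
  B→a S A: FOLLOW(S) ⊇ FIRST(A) = {a}; new: +{a}
  S→a A: FOLLOW(A) ⊇ FOLLOW(S) ⊇ {$,a}; new: +{$,a}
  S→a B: FOLLOW(B) ⊇ FOLLOW(S) ⊇ {$,a}; new: +{$,a}
  S: {$,a}  A: {$,a}  B: {$,a}
round 2: — fixpoint
  S: {$,a}  A: {$,a}  B: {$,a}

FOLLOW(S) = ["$", "a"]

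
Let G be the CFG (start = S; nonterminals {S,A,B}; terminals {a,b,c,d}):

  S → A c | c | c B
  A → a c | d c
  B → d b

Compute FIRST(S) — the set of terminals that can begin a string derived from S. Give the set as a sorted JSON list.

FIRST iteration:
iter 1:
  A via A→a c: +{a}
  A via A→d c: +{d}
  B via B→d b: +{d}
  S via S→A c: +{a,d}
  S via S→c: +{c}
  FIRST(S)={a,c,d}  FIRST(A)={a,d}  FIRST(B)={d}
iter 2: — fixpoint
  FIRST(S)={a,c,d}  FIRST(A)={a,d}  FIRST(B)={d}

FIRST(S) = ["a", "c", "d"]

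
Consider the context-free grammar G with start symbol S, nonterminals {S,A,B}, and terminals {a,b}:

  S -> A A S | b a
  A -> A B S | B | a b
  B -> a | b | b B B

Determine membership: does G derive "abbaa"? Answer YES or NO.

CNF form of G:
  S -> A X5 | T1 T0
  A -> A X2 | T0 T1 | T1 X3 | a | b
  B -> T1 X4 | a | b
  T0 -> a
  T1 -> b
  X2 -> B S
  X3 -> B B
  X4 -> B B
  X5 -> A S

Fill CYK table bottom-up:
  [0..0]={A,B,T0}  "a"  orig:{A,B}
  [1..1]={A,B,T1}  "b"  orig:{A,B}
  [2..2]={A,B,T1}  "b"  orig:{A,B}
  [3..3]={A,B,T0}  "a"  orig:{A,B}
  [4..4]={A,B,T0}  "a"  orig:{A,B}
  [0..1]={A,X3,X4}  "ab"  orig:{A}
  [1..2]={X3,X4}  "bb"  orig:{}
  [2..3]={S,X3,X4}  "ba"  orig:{S}
  [3..4]={X3,X4}  "aa"  orig:{}
  [0..2]=∅  "abb"
  [1..3]={A,B,X2,X5}  "bba"  orig:{A,B}
  [2..4]={A,B}  "baa"
  [0..3]={A,S,X3,X4,X5}  "abba"  orig:{A,S}
  [1..4]={X3,X4}  "bbaa"  orig:{}
  [0..4]=∅  "abbaa"

S ∉ T[0,4] ⇒ NO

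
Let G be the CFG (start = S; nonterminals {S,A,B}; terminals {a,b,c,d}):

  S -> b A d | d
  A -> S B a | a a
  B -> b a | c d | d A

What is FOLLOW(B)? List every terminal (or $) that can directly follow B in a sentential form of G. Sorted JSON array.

FIRST sets, iterate to fixpoint:
[1]
  A via A→a a: +{a}
  B via B→b a: +{b}
  B via B→c d: +{c}
  B via B→d A: +{d}
  S via S→b A d: +{b}
  S via S→d: +{d}
  FIRST[S]={b,d}  FIRST[A]={a}  FIRST[B]={b,c,d}
[2]
  A via A→S B a: +{b,d}
  FIRST[S]={b,d}  FIRST[A]={a,b,d}  FIRST[B]={b,c,d}
[3] (stable)
  FIRST[S]={b,d}  FIRST[A]={a,b,d}  FIRST[B]={b,c,d}

FOLLOW iteration:
seed FOLLOW(S) with $
round 1:
  A→S B a: FOLLOW(S) ⊇ FIRST(B) = {b,c,d}; new: +{b,c,d}
  A→S B a: FOLLOW(B) ⊇ FIRST(a) = {a}; new: +{a}
  B→d A: FOLLOW(A) ⊇ FOLLOW(B) ⊇ {a}; new: +{a}
  S→b A d: FOLLOW(A) ⊇ FIRST(d) = {d}; new: +{d}
  S: {$,b,c,d}  A: {a,d}  B: {a}
round 2: — fixpoint
  S: {$,b,c,d}  A: {a,d}  B: {a}

FOLLOW(B) = ["a"]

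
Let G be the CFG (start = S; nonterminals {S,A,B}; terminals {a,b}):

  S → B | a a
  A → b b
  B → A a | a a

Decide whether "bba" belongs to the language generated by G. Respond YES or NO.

Convert to CNF:
  S -> A T1 | T1 T1
  A -> T0 T0
  B -> A T1 | T1 T1
  T0 -> b
  T1 -> a

CYK table (by increasing span):
  [0..0]={T0}  "b"  orig:{}
  [1..1]={T0}  "b"  orig:{}
  [2..2]={T1}  "a"  orig:{}
  [0..1]={A}  "bb"
  [1..2]=∅  "ba"
  [0..2]={B,S}  "bba"

S ∈ T[0,2] ⇒ YES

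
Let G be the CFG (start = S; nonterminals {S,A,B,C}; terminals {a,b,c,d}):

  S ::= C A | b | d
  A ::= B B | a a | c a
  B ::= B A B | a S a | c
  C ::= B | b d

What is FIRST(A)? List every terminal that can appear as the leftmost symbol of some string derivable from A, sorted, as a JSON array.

Compute FIRST by fixpoint:
[1]
  A via A→a a: +{a}
  A via A→c a: +{c}
  B via B→a S a: +{a}
  B via B→c: +{c}
  C via C→B: +{a,c}
  C via C→b d: +{b}
  S via S→C A: +{a,b,c}
  S via S→d: +{d}
  FIRST[S]={a,b,c,d}  FIRST[A]={a,c}  FIRST[B]={a,c}  FIRST[C]={a,b,c}
[2] (no change)
  FIRST[S]={a,b,c,d}  FIRST[A]={a,c}  FIRST[B]={a,c}  FIRST[C]={a,b,c}

FIRST(A) = ["a", "c"]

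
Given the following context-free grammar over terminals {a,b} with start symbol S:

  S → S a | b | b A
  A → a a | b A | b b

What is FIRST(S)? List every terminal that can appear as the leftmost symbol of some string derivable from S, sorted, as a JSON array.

Compute FIRST by fixpoint:
round 1:
  A via A→a a: +{a}
  A via A→b A: +{b}
  S via S→b: +{b}
  FIRST(S)={b}  FIRST(A)={a,b}
round 2: — fixpoint
  FIRST(S)={b}  FIRST(A)={a,b}

FIRST(S) = ["b"]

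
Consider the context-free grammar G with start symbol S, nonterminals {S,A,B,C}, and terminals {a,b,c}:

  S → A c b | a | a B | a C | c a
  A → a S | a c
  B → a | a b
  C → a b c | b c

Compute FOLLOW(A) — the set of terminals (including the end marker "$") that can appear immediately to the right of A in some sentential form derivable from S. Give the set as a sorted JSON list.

Compute FIRST by fixpoint:
round 1:
  A via A→a S: +{a}
  B via B→a: +{a}
  C via C→a b c: +{a}
  C via C→b c: +{b}
  S via S→A c b: +{a}
  S via S→c a: +{c}
  FIRST[S]={a,c}  FIRST[A]={a}  FIRST[B]={a}  FIRST[C]={a,b}
round 2: (stable)
  FIRST[S]={a,c}  FIRST[A]={a}  FIRST[B]={a}  FIRST[C]={a,b}

FOLLOW sets:
seed FOLLOW(S) with $
[1]
  S→A c b: FOLLOW(A) ⊇ FIRST(c) = {c}; new: +{c}
  S→a B: FOLLOW(B) ⊇ FOLLOW(S) ⊇ {$}; new: +{$}
  S→a C: FOLLOW(C) ⊇ FOLLOW(S) ⊇ {$}; new: +{$}
  FOLLOW(S)={$}  FOLLOW(A)={c}  FOLLOW(B)={$}  FOLLOW(C)={$}
[2]
  A→a S: FOLLOW(S) ⊇ FOLLOW(A) ⊇ {c}; new: +{c}
  S→a B: FOLLOW(B) ⊇ FOLLOW(S) ⊇ {$,c}; new: +{c}
  S→a C: FOLLOW(C) ⊇ FOLLOW(S) ⊇ {$,c}; new: +{c}
  FOLLOW(S)={$,c}  FOLLOW(A)={c}  FOLLOW(B)={$,c}  FOLLOW(C)={$,c}
[3] (stable)
  FOLLOW(S)={$,c}  FOLLOW(A)={c}  FOLLOW(B)={$,c}  FOLLOW(C)={$,c}

FOLLOW(A) = ["c"]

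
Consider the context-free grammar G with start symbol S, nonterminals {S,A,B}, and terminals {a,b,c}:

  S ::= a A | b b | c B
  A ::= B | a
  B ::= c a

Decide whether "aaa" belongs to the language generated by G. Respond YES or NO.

CNF form of G:
  S -> T0 B | T1 A | T2 T2
  A -> T0 T1 | a
  B -> T0 T1
  T0 -> c
  T1 -> a
  T2 -> b

CYK fill:
  [0..0]={A,T1}  "a"  orig:{A}
  [1..1]={A,T1}  "a"  orig:{A}
  [2..2]={A,T1}  "a"  orig:{A}
  [0..1]={S}  "aa"
  [1..2]={S}  "aa"
  [0..2]=∅  "aaa"

S ∉ T[0,2] ⇒ NO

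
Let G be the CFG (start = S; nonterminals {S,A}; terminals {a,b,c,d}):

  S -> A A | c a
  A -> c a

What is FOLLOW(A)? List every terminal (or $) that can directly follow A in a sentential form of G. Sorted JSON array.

FIRST sets, iterate to fixpoint:
pass 1:
  A via A→c a: +{c}
  S via S→A A: +{c}
  S: {c}  A: {c}
pass 2: (stable)
  S: {c}  A: {c}

FOLLOW sets:
initialize: $ ∈ FOLLOW(S)
[1]
  S→A A: FOLLOW(A) ⊇ FIRST(A) = {c}; new: +{c}
  S→A A: FOLLOW(A) ⊇ FOLLOW(S) ⊇ {$}; new: +{$}
  FOLLOW[S]={$}  FOLLOW[A]={$,c}
[2] (no change)
  FOLLOW[S]={$}  FOLLOW[A]={$,c}

FOLLOW(A) = ["$", "c"]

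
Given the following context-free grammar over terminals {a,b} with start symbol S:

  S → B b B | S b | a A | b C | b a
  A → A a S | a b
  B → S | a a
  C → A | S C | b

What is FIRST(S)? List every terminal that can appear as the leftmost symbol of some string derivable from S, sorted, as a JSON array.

Compute FIRST by fixpoint:
iter 1:
  A via A→a b: +{a}
  B via B→a a: +{a}
  C via C→A: +{a}
  C via C→b: +{b}
  S via S→B b B: +{a}
  S via S→b C: +{b}
  S: {a,b}  A: {a}  B: {a}  C: {a,b}
iter 2:
  B via B→S: +{b}
  S: {a,b}  A: {a}  B: {a,b}  C: {a,b}
iter 3: (stable)
  S: {a,b}  A: {a}  B: {a,b}  C: {a,b}

FIRST(S) = ["a", "b"]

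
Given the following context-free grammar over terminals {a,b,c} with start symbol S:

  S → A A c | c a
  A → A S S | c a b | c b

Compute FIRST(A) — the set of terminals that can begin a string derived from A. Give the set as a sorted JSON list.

Compute FIRST by fixpoint:
[1]
  A via A→c a b: +{c}
  S via S→A A c: +{c}
  S: {c}  A: {c}
[2] done
  S: {c}  A: {c}

FIRST(A) = ["c"]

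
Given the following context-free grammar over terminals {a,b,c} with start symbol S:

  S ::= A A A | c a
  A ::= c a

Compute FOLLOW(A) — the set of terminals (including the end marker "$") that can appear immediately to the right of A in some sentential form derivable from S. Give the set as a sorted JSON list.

FIRST sets, iterate to fixpoint:
iter 1:
  A via A→c a: +{c}
  S via S→A A A: +{c}
  FIRST(S)={c}  FIRST(A)={c}
iter 2: (no change)
  FIRST(S)={c}  FIRST(A)={c}

FOLLOW sets:
initialize: $ ∈ FOLLOW(S)
iter 1:
  S→A A A: FOLLOW(A) ⊇ FIRST(A) = {c}; new: +{c}
  S→A A A: FOLLOW(A) ⊇ FOLLOW(S) ⊇ {$}; new: +{$}
  S: {$}  A: {$,c}
iter 2: (stable)
  S: {$}  A: {$,c}

FOLLOW(A) = ["$", "c"]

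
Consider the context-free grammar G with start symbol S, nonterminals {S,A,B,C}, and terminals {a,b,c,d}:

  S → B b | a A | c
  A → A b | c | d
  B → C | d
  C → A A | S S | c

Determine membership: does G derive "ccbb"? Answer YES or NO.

CNF form of G:
  S -> B T0 | T1 A | c
  A -> A T0 | c | d
  B -> A A | S S | c | d
  C -> A A | S S | c
  T0 -> b
  T1 -> a

Fill CYK table bottom-up:
  [0..0]={A,B,C,S}  "c"
  [1..1]={A,B,C,S}  "c"
  [2..2]={T0}  "b"  orig:{}
  [3..3]={T0}  "b"  orig:{}
  [0..1]={B,C}  "cc"
  [1..2]={A,S}  "cb"
  [2..3]=∅  "bb"
  [0..2]={B,C,S}  "ccb"
  [1..3]={A}  "cbb"
  [0..3]={B,C,S}  "ccbb"

S ∈ T[0,3] ⇒ YES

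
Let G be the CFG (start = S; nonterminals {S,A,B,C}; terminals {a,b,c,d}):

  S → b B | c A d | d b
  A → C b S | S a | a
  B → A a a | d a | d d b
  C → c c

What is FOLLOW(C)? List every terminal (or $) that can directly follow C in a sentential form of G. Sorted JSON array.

Compute FIRST by fixpoint:
iter 1:
  A via A→a: +{a}
  B via B→A a a: +{a}
  B via B→d a: +{d}
  C via C→c c: +{c}
  S via S→b B: +{b}
  S via S→c A d: +{c}
  S via S→d b: +{d}
  FIRST(S)={b,c,d}  FIRST(A)={a}  FIRST(B)={a,d}  FIRST(C)={c}
iter 2:
  A via A→C b S: +{c}
  A via A→S a: +{b,d}
  B via B→A a a: +{b,c}
  FIRST(S)={b,c,d}  FIRST(A)={a,b,c,d}  FIRST(B)={a,b,c,d}  FIRST(C)={c}
iter 3: (no change)
  FIRST(S)={b,c,d}  FIRST(A)={a,b,c,d}  FIRST(B)={a,b,c,d}  FIRST(C)={c}

FOLLOW sets:
initialize: $ ∈ FOLLOW(S)
pass 1:
  A→C b S: FOLLOW(C) ⊇ FIRST(b) = {b}; new: +{b}
  A→S a: FOLLOW(S) ⊇ FIRST(a) = {a}; new: +{a}
  B→A a a: FOLLOW(A) ⊇ FIRST(a) = {a}; new: +{a}
  S→b B: FOLLOW(B) ⊇ FOLLOW(S) ⊇ {$,a}; new: +{$,a}
  S→c A d: FOLLOW(A) ⊇ FIRST(d) = {d}; new: +{d}
  FOLLOW(S)={$,a}  FOLLOW(A)={a,d}  FOLLOW(B)={$,a}  FOLLOW(C)={b}
pass 2:
  A→C b S: FOLLOW(S) ⊇ FOLLOW(A) ⊇ {a,d}; new: +{d}
  S→b B: FOLLOW(B) ⊇ FOLLOW(S) ⊇ {$,a,d}; new: +{d}
  FOLLOW(S)={$,a,d}  FOLLOW(A)={a,d}  FOLLOW(B)={$,a,d}  FOLLOW(C)={b}
pass 3: done
  FOLLOW(S)={$,a,d}  FOLLOW(A)={a,d}  FOLLOW(B)={$,a,d}  FOLLOW(C)={b}

FOLLOW(C) = ["b"]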